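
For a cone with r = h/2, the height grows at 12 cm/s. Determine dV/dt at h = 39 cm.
4563π cm³/s

V = (1/3)π(h/2)²h = πh³/12
dV/dt = πh²/4 · 12
At h = 39: dV/dt = 4563π cm³/s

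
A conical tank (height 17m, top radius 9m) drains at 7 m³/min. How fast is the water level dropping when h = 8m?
2023/(5184π) ≈ 0.1242 m/min

r/h = 9/17, so r = (9/17)h
V = (1/3)πr²h = (1/3)π((9/17)h)²h = (27/289)πh³
dV/dh = (81/289)πh²
dh/dt = (dV/dt)/(dV/dh) = -7/((81/289)π·8²) = -2023/(5184π) m/min
The level is dropping at 2023/(5184π) ≈ 0.1242 m/min.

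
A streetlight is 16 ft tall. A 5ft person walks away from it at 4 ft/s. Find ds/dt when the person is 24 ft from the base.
20/11 ft/s

By similar triangles: 16/(x+s) = 5/s
Solving: s = 5x/11
ds/dt = 5/11 · dx/dt = 5/11 · 4 = 20/11 ft/s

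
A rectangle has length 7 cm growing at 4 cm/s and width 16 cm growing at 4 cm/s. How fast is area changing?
92 cm²/s

A = lw
dA/dt = w·dl/dt + l·dw/dt = 16·4 + 7·4 = 92 cm²/s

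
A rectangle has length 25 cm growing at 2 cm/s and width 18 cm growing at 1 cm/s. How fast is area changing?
61 cm²/s

A = lw
dA/dt = w·dl/dt + l·dw/dt = 18·2 + 25·1 = 61 cm²/s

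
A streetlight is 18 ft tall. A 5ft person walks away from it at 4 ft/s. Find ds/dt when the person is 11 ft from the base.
20/13 ft/s

By similar triangles: 18/(x+s) = 5/s
Solving: s = 5x/13
ds/dt = 5/13 · dx/dt = 5/13 · 4 = 20/13 ft/s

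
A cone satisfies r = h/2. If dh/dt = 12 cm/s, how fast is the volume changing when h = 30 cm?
2700π cm³/s

V = (1/3)π(h/2)²h = πh³/12
dV/dt = πh²/4 · 12
At h = 30: dV/dt = 2700π cm³/s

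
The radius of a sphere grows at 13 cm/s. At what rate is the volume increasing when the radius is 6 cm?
1872π cm³/s

V = (4/3)πr³
dV/dt = dV/dr · dr/dt = 4πr² · 13
At r = 6: dV/dt = 1872π cm³/s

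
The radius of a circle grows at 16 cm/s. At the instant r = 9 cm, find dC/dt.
32π cm/s

C = 2πr
dC/dt = 2π · dr/dt = 2π · 16 = 32π cm/s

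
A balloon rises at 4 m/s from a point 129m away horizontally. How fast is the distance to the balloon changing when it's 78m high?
104√101/505 ≈ 2.07 m/s

z² = 129² + y²
z = √(129² + 78²) = 15√101
dz/dt = y/z · dy/dt = 78/(15√101) · 4 = 104√101/505 ≈ 2.07 m/s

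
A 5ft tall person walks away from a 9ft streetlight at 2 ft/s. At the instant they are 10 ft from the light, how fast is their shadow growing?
5/2 ft/s

By similar triangles: 9/(x+s) = 5/s
Solving: s = 5x/4
ds/dt = 5/4 · dx/dt = 5/4 · 2 = 5/2 ft/s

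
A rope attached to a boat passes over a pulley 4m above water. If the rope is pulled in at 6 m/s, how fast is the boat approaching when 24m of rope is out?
36√35/35 ≈ 6.085 m/s

rope² = x² + 4²
x = √(24² - 4²) = 4√35
dx/dt = (rope/x) · d(rope)/dt = (24/(4√35)) · (-6) = -36√35/35 m/s
The boat approaches at 36√35/35 ≈ 6.085 m/s.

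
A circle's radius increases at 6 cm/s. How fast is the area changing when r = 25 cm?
300π cm²/s

A = πr²
dA/dt = 2πr · dr/dt = 2π(25)(6) = 300π cm²/s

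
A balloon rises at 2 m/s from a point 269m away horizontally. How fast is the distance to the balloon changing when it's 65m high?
65√76586/38293 ≈ 0.4698 m/s

z² = 269² + y²
z = √(269² + 65²) = √76586
dz/dt = y/z · dy/dt = 65/√76586 · 2 = 65√76586/38293 ≈ 0.4698 m/s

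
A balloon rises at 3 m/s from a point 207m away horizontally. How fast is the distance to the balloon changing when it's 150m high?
150√7261/7261 ≈ 1.76 m/s

z² = 207² + y²
z = √(207² + 150²) = 3√7261
dz/dt = y/z · dy/dt = 150/(3√7261) · 3 = 150√7261/7261 ≈ 1.76 m/s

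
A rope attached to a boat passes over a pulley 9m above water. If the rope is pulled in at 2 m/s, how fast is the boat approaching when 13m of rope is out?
13√22/22 ≈ 2.772 m/s

rope² = x² + 9²
x = √(13² - 9²) = 2√22
dx/dt = (rope/x) · d(rope)/dt = (13/(2√22)) · (-2) = -13√22/22 m/s
The boat approaches at 13√22/22 ≈ 2.772 m/s.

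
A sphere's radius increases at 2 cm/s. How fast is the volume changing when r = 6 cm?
288π cm³/s

V = (4/3)πr³
dV/dt = dV/dr · dr/dt = 4πr² · 2
At r = 6: dV/dt = 288π cm³/s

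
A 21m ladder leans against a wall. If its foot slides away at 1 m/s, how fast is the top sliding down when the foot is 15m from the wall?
5√6/12 ≈ 1.021 m/s

x² + y² = 21²
2x·dx/dt + 2y·dy/dt = 0
dy/dt = -x/y · dx/dt = -15/(6√6) · 1 = -5√6/12 m/s
The top is descending at 5√6/12 ≈ 1.021 m/s.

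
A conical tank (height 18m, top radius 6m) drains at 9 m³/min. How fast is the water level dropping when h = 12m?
9/(16π) ≈ 0.179 m/min

r/h = 6/18, so r = (1/3)h
V = (1/3)πr²h = (1/3)π((1/3)h)²h = (1/27)πh³
dV/dh = (1/9)πh²
dh/dt = (dV/dt)/(dV/dh) = -9/((1/9)π·12²) = -9/(16π) m/min
The level is dropping at 9/(16π) ≈ 0.179 m/min.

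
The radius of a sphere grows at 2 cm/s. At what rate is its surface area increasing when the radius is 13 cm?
208π cm²/s

S = 4πr²
dS/dt = dS/dr · dr/dt = 8πr · 2
At r = 13: dS/dt = 208π cm²/s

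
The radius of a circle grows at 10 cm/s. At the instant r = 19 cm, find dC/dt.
20π cm/s

C = 2πr
dC/dt = 2π · dr/dt = 2π · 10 = 20π cm/s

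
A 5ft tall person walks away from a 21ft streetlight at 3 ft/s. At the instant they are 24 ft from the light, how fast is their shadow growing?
15/16 ft/s

By similar triangles: 21/(x+s) = 5/s
Solving: s = 5x/16
ds/dt = 5/16 · dx/dt = 5/16 · 3 = 15/16 ft/s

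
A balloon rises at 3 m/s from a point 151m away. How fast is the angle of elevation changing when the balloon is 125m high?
0.011789 rad/s

tan(θ) = y/151
sec²(θ) · dθ/dt = (1/151) · dy/dt
dθ/dt = cos²(θ)/151 · 3 = 151/(151² + 125²) · 3
dθ/dt = 0.011789 rad/s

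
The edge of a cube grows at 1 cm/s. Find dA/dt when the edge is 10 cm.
120 cm²/s

A = 6s²
dA/dt = 12s · ds/dt = 12·10·1 = 120 cm²/s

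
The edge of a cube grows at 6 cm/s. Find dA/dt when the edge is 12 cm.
864 cm²/s

A = 6s²
dA/dt = 12s · ds/dt = 12·12·6 = 864 cm²/s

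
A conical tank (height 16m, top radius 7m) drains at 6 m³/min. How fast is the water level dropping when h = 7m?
1536/(2401π) ≈ 0.2036 m/min

r/h = 7/16, so r = (7/16)h
V = (1/3)πr²h = (1/3)π((7/16)h)²h = (49/768)πh³
dV/dh = (49/256)πh²
dh/dt = (dV/dt)/(dV/dh) = -6/((49/256)π·7²) = -1536/(2401π) m/min
The level is dropping at 1536/(2401π) ≈ 0.2036 m/min.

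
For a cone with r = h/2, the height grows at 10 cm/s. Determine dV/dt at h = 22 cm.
1210π cm³/s

V = (1/3)π(h/2)²h = πh³/12
dV/dt = πh²/4 · 10
At h = 22: dV/dt = 1210π cm³/s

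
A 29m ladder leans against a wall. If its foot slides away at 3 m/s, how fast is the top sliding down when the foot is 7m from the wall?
7√22/44 ≈ 0.7462 m/s

x² + y² = 29²
2x·dx/dt + 2y·dy/dt = 0
dy/dt = -x/y · dx/dt = -7/(6√22) · 3 = -7√22/44 m/s
The top is descending at 7√22/44 ≈ 0.7462 m/s.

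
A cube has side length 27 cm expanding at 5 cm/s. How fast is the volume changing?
10935 cm³/s

V = s³
dV/dt = 3s² · ds/dt = 3·27²·5 = 10935 cm³/s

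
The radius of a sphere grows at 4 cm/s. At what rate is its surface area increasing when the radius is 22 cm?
704π cm²/s

S = 4πr²
dS/dt = dS/dr · dr/dt = 8πr · 4
At r = 22: dS/dt = 704π cm²/s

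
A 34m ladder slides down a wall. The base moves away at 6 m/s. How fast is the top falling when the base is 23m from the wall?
46√627/209 ≈ 5.511 m/s

x² + y² = 34²
2x·dx/dt + 2y·dy/dt = 0
dy/dt = -x/y · dx/dt = -23/√627 · 6 = -46√627/209 m/s
The top is descending at 46√627/209 ≈ 5.511 m/s.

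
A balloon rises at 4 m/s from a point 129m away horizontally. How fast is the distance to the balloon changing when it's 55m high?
110√19666/9833 ≈ 1.569 m/s

z² = 129² + y²
z = √(129² + 55²) = √19666
dz/dt = y/z · dy/dt = 55/√19666 · 4 = 110√19666/9833 ≈ 1.569 m/s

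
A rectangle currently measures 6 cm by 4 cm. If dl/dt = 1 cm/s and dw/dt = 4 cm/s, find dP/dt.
10 cm/s

P = 2(l + w)
dP/dt = 2(dl/dt + dw/dt) = 2(1 + 4) = 10 cm/s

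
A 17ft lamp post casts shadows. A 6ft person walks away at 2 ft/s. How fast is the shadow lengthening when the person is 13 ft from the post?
12/11 ft/s

By similar triangles: 17/(x+s) = 6/s
Solving: s = 6x/11
ds/dt = 6/11 · dx/dt = 6/11 · 2 = 12/11 ft/s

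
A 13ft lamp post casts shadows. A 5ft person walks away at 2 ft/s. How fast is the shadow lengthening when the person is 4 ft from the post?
5/4 ft/s

By similar triangles: 13/(x+s) = 5/s
Solving: s = 5x/8
ds/dt = 5/8 · dx/dt = 5/8 · 2 = 5/4 ft/s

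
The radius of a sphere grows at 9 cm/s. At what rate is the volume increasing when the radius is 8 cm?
2304π cm³/s

V = (4/3)πr³
dV/dt = dV/dr · dr/dt = 4πr² · 9
At r = 8: dV/dt = 2304π cm³/s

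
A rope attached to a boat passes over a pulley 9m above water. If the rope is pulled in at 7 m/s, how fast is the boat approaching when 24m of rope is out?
56√55/55 ≈ 7.551 m/s

rope² = x² + 9²
x = √(24² - 9²) = 3√55
dx/dt = (rope/x) · d(rope)/dt = (24/(3√55)) · (-7) = -56√55/55 m/s
The boat approaches at 56√55/55 ≈ 7.551 m/s.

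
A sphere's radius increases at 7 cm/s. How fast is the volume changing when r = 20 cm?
11200π cm³/s

V = (4/3)πr³
dV/dt = dV/dr · dr/dt = 4πr² · 7
At r = 20: dV/dt = 11200π cm³/s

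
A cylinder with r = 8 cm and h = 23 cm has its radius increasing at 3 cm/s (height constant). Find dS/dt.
234π cm²/s

S = 2πrh + 2πr² (lateral + bases)
dS/dt = (2πh + 4πr)·dr/dt = (2π·23 + 4π·8)·3
= 234π cm²/s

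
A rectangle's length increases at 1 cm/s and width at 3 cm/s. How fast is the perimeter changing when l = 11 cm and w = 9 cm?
8 cm/s

P = 2(l + w)
dP/dt = 2(dl/dt + dw/dt) = 2(1 + 3) = 8 cm/s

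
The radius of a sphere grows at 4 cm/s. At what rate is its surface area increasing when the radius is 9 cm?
288π cm²/s

S = 4πr²
dS/dt = dS/dr · dr/dt = 8πr · 4
At r = 9: dS/dt = 288π cm²/s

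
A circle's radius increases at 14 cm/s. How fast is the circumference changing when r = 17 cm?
28π cm/s

C = 2πr
dC/dt = 2π · dr/dt = 2π · 14 = 28π cm/s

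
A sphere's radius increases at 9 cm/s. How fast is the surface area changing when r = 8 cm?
576π cm²/s

S = 4πr²
dS/dt = dS/dr · dr/dt = 8πr · 9
At r = 8: dS/dt = 576π cm²/s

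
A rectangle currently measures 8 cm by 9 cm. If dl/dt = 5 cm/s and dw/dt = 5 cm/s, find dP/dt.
20 cm/s

P = 2(l + w)
dP/dt = 2(dl/dt + dw/dt) = 2(5 + 5) = 20 cm/s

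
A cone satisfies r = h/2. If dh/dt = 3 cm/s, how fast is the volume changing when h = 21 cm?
1323π/4 cm³/s

V = (1/3)π(h/2)²h = πh³/12
dV/dt = πh²/4 · 3
At h = 21: dV/dt = 1323π/4 cm³/s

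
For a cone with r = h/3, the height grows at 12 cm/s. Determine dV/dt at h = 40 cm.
6400π/3 cm³/s

V = (1/3)π(h/3)²h = πh³/27
dV/dt = πh²/9 · 12
At h = 40: dV/dt = 6400π/3 cm³/s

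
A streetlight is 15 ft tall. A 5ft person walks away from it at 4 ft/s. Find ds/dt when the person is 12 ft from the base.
2 ft/s

By similar triangles: 15/(x+s) = 5/s
Solving: s = 5x/10
ds/dt = 5/10 · dx/dt = 1/2 · 4 = 2 ft/s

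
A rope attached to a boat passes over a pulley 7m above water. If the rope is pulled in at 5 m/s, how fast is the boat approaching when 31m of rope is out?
155√57/228 ≈ 5.133 m/s

rope² = x² + 7²
x = √(31² - 7²) = 4√57
dx/dt = (rope/x) · d(rope)/dt = (31/(4√57)) · (-5) = -155√57/228 m/s
The boat approaches at 155√57/228 ≈ 5.133 m/s.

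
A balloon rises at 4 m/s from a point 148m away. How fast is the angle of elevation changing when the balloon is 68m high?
0.022316 rad/s

tan(θ) = y/148
sec²(θ) · dθ/dt = (1/148) · dy/dt
dθ/dt = cos²(θ)/148 · 4 = 148/(148² + 68²) · 4
dθ/dt = 0.022316 rad/s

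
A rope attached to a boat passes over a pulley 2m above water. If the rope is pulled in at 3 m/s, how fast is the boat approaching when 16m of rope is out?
8√7/7 ≈ 3.024 m/s

rope² = x² + 2²
x = √(16² - 2²) = 6√7
dx/dt = (rope/x) · d(rope)/dt = (16/(6√7)) · (-3) = -8√7/7 m/s
The boat approaches at 8√7/7 ≈ 3.024 m/s.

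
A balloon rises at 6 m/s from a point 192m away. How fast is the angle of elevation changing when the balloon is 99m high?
0.024687 rad/s

tan(θ) = y/192
sec²(θ) · dθ/dt = (1/192) · dy/dt
dθ/dt = cos²(θ)/192 · 6 = 192/(192² + 99²) · 6
dθ/dt = 0.024687 rad/s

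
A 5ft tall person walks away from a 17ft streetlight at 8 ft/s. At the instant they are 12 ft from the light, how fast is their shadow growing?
10/3 ft/s

By similar triangles: 17/(x+s) = 5/s
Solving: s = 5x/12
ds/dt = 5/12 · dx/dt = 5/12 · 8 = 10/3 ft/s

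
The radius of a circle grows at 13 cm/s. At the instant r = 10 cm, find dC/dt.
26π cm/s

C = 2πr
dC/dt = 2π · dr/dt = 2π · 13 = 26π cm/s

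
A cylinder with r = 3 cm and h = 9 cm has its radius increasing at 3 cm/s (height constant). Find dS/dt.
90π cm²/s

S = 2πrh + 2πr² (lateral + bases)
dS/dt = (2πh + 4πr)·dr/dt = (2π·9 + 4π·3)·3
= 90π cm²/s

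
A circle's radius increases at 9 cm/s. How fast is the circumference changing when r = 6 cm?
18π cm/s

C = 2πr
dC/dt = 2π · dr/dt = 2π · 9 = 18π cm/s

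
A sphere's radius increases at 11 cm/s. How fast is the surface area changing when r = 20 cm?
1760π cm²/s

S = 4πr²
dS/dt = dS/dr · dr/dt = 8πr · 11
At r = 20: dS/dt = 1760π cm²/s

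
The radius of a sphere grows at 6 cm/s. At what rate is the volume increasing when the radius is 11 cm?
2904π cm³/s

V = (4/3)πr³
dV/dt = dV/dr · dr/dt = 4πr² · 6
At r = 11: dV/dt = 2904π cm³/s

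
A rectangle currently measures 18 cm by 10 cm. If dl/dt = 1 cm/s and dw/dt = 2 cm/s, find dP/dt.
6 cm/s

P = 2(l + w)
dP/dt = 2(dl/dt + dw/dt) = 2(1 + 2) = 6 cm/s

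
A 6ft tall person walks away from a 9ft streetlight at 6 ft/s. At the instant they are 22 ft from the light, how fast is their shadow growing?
12 ft/s

By similar triangles: 9/(x+s) = 6/s
Solving: s = 6x/3
ds/dt = 6/3 · dx/dt = 2 · 6 = 12 ft/s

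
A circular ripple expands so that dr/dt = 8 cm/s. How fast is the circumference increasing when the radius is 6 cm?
16π cm/s

C = 2πr
dC/dt = 2π · dr/dt = 2π · 8 = 16π cm/s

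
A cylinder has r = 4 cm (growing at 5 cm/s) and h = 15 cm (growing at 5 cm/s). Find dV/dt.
680π cm³/s

V = πr²h
dV/dt = 2πrh·dr/dt + πr²·dh/dt
= 2π(4)(15)(5) + π(4)²(5)
= 680π cm³/s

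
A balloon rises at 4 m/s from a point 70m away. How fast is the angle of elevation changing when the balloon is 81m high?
0.024431 rad/s

tan(θ) = y/70
sec²(θ) · dθ/dt = (1/70) · dy/dt
dθ/dt = cos²(θ)/70 · 4 = 70/(70² + 81²) · 4
dθ/dt = 0.024431 rad/s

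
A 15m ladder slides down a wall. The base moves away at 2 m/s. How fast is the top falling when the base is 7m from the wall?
7√11/22 ≈ 1.055 m/s

x² + y² = 15²
2x·dx/dt + 2y·dy/dt = 0
dy/dt = -x/y · dx/dt = -7/(4√11) · 2 = -7√11/22 m/s
The top is descending at 7√11/22 ≈ 1.055 m/s.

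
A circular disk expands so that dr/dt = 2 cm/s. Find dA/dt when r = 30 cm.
120π cm²/s

A = πr²
dA/dt = 2πr · dr/dt = 2π(30)(2) = 120π cm²/s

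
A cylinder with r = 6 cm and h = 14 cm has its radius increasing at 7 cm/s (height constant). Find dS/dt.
364π cm²/s

S = 2πrh + 2πr² (lateral + bases)
dS/dt = (2πh + 4πr)·dr/dt = (2π·14 + 4π·6)·7
= 364π cm²/s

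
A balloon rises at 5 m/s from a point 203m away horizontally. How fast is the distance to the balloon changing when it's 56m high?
8√905/181 ≈ 1.33 m/s

z² = 203² + y²
z = √(203² + 56²) = 7√905
dz/dt = y/z · dy/dt = 56/(7√905) · 5 = 8√905/181 ≈ 1.33 m/s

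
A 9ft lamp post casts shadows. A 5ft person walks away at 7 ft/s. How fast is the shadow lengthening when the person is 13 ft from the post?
35/4 ft/s

By similar triangles: 9/(x+s) = 5/s
Solving: s = 5x/4
ds/dt = 5/4 · dx/dt = 5/4 · 7 = 35/4 ft/s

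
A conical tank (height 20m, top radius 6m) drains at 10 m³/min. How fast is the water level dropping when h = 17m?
1000/(2601π) ≈ 0.1224 m/min

r/h = 6/20, so r = (3/10)h
V = (1/3)πr²h = (1/3)π((3/10)h)²h = (3/100)πh³
dV/dh = (9/100)πh²
dh/dt = (dV/dt)/(dV/dh) = -10/((9/100)π·17²) = -1000/(2601π) m/min
The level is dropping at 1000/(2601π) ≈ 0.1224 m/min.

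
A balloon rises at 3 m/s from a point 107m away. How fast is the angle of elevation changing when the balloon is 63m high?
0.02082 rad/s

tan(θ) = y/107
sec²(θ) · dθ/dt = (1/107) · dy/dt
dθ/dt = cos²(θ)/107 · 3 = 107/(107² + 63²) · 3
dθ/dt = 0.02082 rad/s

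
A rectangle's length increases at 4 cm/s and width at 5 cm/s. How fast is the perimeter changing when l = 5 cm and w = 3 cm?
18 cm/s

P = 2(l + w)
dP/dt = 2(dl/dt + dw/dt) = 2(4 + 5) = 18 cm/s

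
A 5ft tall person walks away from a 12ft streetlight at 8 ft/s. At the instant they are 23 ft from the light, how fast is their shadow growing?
40/7 ft/s

By similar triangles: 12/(x+s) = 5/s
Solving: s = 5x/7
ds/dt = 5/7 · dx/dt = 5/7 · 8 = 40/7 ft/s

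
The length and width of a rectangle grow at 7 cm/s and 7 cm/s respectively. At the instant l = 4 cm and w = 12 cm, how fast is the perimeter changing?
28 cm/s

P = 2(l + w)
dP/dt = 2(dl/dt + dw/dt) = 2(7 + 7) = 28 cm/s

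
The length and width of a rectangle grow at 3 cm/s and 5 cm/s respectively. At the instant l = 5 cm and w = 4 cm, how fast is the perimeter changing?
16 cm/s

P = 2(l + w)
dP/dt = 2(dl/dt + dw/dt) = 2(3 + 5) = 16 cm/s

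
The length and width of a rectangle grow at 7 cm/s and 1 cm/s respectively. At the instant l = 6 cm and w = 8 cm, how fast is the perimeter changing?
16 cm/s

P = 2(l + w)
dP/dt = 2(dl/dt + dw/dt) = 2(7 + 1) = 16 cm/s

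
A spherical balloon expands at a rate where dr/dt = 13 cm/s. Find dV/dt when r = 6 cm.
1872π cm³/s

V = (4/3)πr³
dV/dt = dV/dr · dr/dt = 4πr² · 13
At r = 6: dV/dt = 1872π cm³/s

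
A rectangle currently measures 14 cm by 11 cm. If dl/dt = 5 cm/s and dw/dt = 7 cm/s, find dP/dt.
24 cm/s

P = 2(l + w)
dP/dt = 2(dl/dt + dw/dt) = 2(5 + 7) = 24 cm/s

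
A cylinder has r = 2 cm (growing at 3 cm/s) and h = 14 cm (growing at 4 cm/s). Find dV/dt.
184π cm³/s

V = πr²h
dV/dt = 2πrh·dr/dt + πr²·dh/dt
= 2π(2)(14)(3) + π(2)²(4)
= 184π cm³/s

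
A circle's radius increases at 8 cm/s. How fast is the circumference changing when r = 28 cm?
16π cm/s

C = 2πr
dC/dt = 2π · dr/dt = 2π · 8 = 16π cm/s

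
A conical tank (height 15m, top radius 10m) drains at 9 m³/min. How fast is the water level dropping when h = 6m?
9/(16π) ≈ 0.179 m/min

r/h = 10/15, so r = (2/3)h
V = (1/3)πr²h = (1/3)π((2/3)h)²h = (4/27)πh³
dV/dh = (4/9)πh²
dh/dt = (dV/dt)/(dV/dh) = -9/((4/9)π·6²) = -9/(16π) m/min
The level is dropping at 9/(16π) ≈ 0.179 m/min.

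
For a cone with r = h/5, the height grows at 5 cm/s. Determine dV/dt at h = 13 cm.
169π/5 cm³/s

V = (1/3)π(h/5)²h = πh³/75
dV/dt = πh²/25 · 5
At h = 13: dV/dt = 169π/5 cm³/s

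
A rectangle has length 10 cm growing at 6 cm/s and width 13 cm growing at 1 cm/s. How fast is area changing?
88 cm²/s

A = lw
dA/dt = w·dl/dt + l·dw/dt = 13·6 + 10·1 = 88 cm²/s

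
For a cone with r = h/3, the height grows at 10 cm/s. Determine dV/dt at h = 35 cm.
12250π/9 cm³/s

V = (1/3)π(h/3)²h = πh³/27
dV/dt = πh²/9 · 10
At h = 35: dV/dt = 12250π/9 cm³/s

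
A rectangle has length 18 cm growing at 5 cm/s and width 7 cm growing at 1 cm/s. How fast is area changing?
53 cm²/s

A = lw
dA/dt = w·dl/dt + l·dw/dt = 7·5 + 18·1 = 53 cm²/s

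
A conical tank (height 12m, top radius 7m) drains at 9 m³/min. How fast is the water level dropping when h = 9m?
16/(49π) ≈ 0.1039 m/min

r/h = 7/12, so r = (7/12)h
V = (1/3)πr²h = (1/3)π((7/12)h)²h = (49/432)πh³
dV/dh = (49/144)πh²
dh/dt = (dV/dt)/(dV/dh) = -9/((49/144)π·9²) = -16/(49π) m/min
The level is dropping at 16/(49π) ≈ 0.1039 m/min.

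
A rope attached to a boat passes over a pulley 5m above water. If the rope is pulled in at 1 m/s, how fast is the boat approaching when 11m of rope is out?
11√6/24 ≈ 1.123 m/s

rope² = x² + 5²
x = √(11² - 5²) = 4√6
dx/dt = (rope/x) · d(rope)/dt = (11/(4√6)) · (-1) = -11√6/24 m/s
The boat approaches at 11√6/24 ≈ 1.123 m/s.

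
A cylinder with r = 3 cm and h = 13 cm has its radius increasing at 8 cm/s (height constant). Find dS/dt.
304π cm²/s

S = 2πrh + 2πr² (lateral + bases)
dS/dt = (2πh + 4πr)·dr/dt = (2π·13 + 4π·3)·8
= 304π cm²/s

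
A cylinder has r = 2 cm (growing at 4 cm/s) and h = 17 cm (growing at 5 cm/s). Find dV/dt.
292π cm³/s

V = πr²h
dV/dt = 2πrh·dr/dt + πr²·dh/dt
= 2π(2)(17)(4) + π(2)²(5)
= 292π cm³/s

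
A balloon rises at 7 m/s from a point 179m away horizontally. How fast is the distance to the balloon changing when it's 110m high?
770√44141/44141 ≈ 3.665 m/s

z² = 179² + y²
z = √(179² + 110²) = √44141
dz/dt = y/z · dy/dt = 110/√44141 · 7 = 770√44141/44141 ≈ 3.665 m/s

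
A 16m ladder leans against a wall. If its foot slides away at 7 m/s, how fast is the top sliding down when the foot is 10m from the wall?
35√39/39 ≈ 5.604 m/s

x² + y² = 16²
2x·dx/dt + 2y·dy/dt = 0
dy/dt = -x/y · dx/dt = -10/(2√39) · 7 = -35√39/39 m/s
The top is descending at 35√39/39 ≈ 5.604 m/s.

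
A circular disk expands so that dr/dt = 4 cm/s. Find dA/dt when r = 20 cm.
160π cm²/s

A = πr²
dA/dt = 2πr · dr/dt = 2π(20)(4) = 160π cm²/s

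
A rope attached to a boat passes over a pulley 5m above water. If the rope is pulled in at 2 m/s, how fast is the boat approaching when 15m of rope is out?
3√2/2 ≈ 2.121 m/s

rope² = x² + 5²
x = √(15² - 5²) = 10√2
dx/dt = (rope/x) · d(rope)/dt = (15/(10√2)) · (-2) = -3√2/2 m/s
The boat approaches at 3√2/2 ≈ 2.121 m/s.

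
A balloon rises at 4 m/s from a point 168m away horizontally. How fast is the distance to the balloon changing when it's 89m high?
356√36145/36145 ≈ 1.873 m/s

z² = 168² + y²
z = √(168² + 89²) = √36145
dz/dt = y/z · dy/dt = 89/√36145 · 4 = 356√36145/36145 ≈ 1.873 m/s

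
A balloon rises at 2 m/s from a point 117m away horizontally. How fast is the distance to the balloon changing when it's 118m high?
236√27613/27613 ≈ 1.42 m/s

z² = 117² + y²
z = √(117² + 118²) = √27613
dz/dt = y/z · dy/dt = 118/√27613 · 2 = 236√27613/27613 ≈ 1.42 m/s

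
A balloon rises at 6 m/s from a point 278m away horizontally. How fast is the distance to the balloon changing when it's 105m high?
630√88309/88309 ≈ 2.12 m/s

z² = 278² + y²
z = √(278² + 105²) = √88309
dz/dt = y/z · dy/dt = 105/√88309 · 6 = 630√88309/88309 ≈ 2.12 m/s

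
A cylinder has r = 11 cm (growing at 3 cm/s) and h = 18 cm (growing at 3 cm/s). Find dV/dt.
1551π cm³/s

V = πr²h
dV/dt = 2πrh·dr/dt + πr²·dh/dt
= 2π(11)(18)(3) + π(11)²(3)
= 1551π cm³/s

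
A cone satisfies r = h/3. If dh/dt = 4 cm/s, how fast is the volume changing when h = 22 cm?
1936π/9 cm³/s

V = (1/3)π(h/3)²h = πh³/27
dV/dt = πh²/9 · 4
At h = 22: dV/dt = 1936π/9 cm³/s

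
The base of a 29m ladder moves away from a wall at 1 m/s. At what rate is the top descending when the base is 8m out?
8√777/777 ≈ 0.287 m/s

x² + y² = 29²
2x·dx/dt + 2y·dy/dt = 0
dy/dt = -x/y · dx/dt = -8/√777 · 1 = -8√777/777 m/s
The top is descending at 8√777/777 ≈ 0.287 m/s.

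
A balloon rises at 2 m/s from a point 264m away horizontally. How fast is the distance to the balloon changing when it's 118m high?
118√20905/20905 ≈ 0.8161 m/s

z² = 264² + y²
z = √(264² + 118²) = 2√20905
dz/dt = y/z · dy/dt = 118/(2√20905) · 2 = 118√20905/20905 ≈ 0.8161 m/s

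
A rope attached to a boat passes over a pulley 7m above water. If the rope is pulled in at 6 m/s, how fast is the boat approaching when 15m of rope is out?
45√11/22 ≈ 6.784 m/s

rope² = x² + 7²
x = √(15² - 7²) = 4√11
dx/dt = (rope/x) · d(rope)/dt = (15/(4√11)) · (-6) = -45√11/22 m/s
The boat approaches at 45√11/22 ≈ 6.784 m/s.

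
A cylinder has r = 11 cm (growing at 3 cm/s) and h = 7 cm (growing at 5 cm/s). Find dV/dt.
1067π cm³/s

V = πr²h
dV/dt = 2πrh·dr/dt + πr²·dh/dt
= 2π(11)(7)(3) + π(11)²(5)
= 1067π cm³/s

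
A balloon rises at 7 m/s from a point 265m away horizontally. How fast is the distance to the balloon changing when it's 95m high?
133√3170/3170 ≈ 2.362 m/s

z² = 265² + y²
z = √(265² + 95²) = 5√3170
dz/dt = y/z · dy/dt = 95/(5√3170) · 7 = 133√3170/3170 ≈ 2.362 m/s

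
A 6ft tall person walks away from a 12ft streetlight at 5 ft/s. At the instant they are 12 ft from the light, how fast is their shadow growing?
5 ft/s

By similar triangles: 12/(x+s) = 6/s
Solving: s = 6x/6
ds/dt = 6/6 · dx/dt = 1 · 5 = 5 ft/s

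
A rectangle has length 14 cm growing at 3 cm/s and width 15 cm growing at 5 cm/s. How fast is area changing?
115 cm²/s

A = lw
dA/dt = w·dl/dt + l·dw/dt = 15·3 + 14·5 = 115 cm²/s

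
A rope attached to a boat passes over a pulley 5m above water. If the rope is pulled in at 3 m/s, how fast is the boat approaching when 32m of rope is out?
32√111/111 ≈ 3.037 m/s

rope² = x² + 5²
x = √(32² - 5²) = 3√111
dx/dt = (rope/x) · d(rope)/dt = (32/(3√111)) · (-3) = -32√111/111 m/s
The boat approaches at 32√111/111 ≈ 3.037 m/s.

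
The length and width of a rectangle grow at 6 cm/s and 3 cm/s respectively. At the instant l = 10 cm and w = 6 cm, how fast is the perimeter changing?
18 cm/s

P = 2(l + w)
dP/dt = 2(dl/dt + dw/dt) = 2(6 + 3) = 18 cm/s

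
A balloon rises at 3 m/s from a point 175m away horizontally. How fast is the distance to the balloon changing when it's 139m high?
417√49946/49946 ≈ 1.866 m/s

z² = 175² + y²
z = √(175² + 139²) = √49946
dz/dt = y/z · dy/dt = 139/√49946 · 3 = 417√49946/49946 ≈ 1.866 m/s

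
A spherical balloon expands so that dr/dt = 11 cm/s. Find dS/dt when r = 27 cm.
2376π cm²/s

S = 4πr²
dS/dt = dS/dr · dr/dt = 8πr · 11
At r = 27: dS/dt = 2376π cm²/s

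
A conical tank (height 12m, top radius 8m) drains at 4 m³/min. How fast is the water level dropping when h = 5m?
9/(25π) ≈ 0.1146 m/min

r/h = 8/12, so r = (2/3)h
V = (1/3)πr²h = (1/3)π((2/3)h)²h = (4/27)πh³
dV/dh = (4/9)πh²
dh/dt = (dV/dt)/(dV/dh) = -4/((4/9)π·5²) = -9/(25π) m/min
The level is dropping at 9/(25π) ≈ 0.1146 m/min.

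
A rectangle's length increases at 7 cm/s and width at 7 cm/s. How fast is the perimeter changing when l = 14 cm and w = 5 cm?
28 cm/s

P = 2(l + w)
dP/dt = 2(dl/dt + dw/dt) = 2(7 + 7) = 28 cm/s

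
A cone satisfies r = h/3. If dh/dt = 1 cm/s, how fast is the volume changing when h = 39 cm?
169π cm³/s

V = (1/3)π(h/3)²h = πh³/27
dV/dt = πh²/9 · 1
At h = 39: dV/dt = 169π cm³/s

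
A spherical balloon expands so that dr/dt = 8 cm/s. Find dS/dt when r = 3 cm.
192π cm²/s

S = 4πr²
dS/dt = dS/dr · dr/dt = 8πr · 8
At r = 3: dS/dt = 192π cm²/s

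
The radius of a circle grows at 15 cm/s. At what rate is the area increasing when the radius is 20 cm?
600π cm²/s

A = πr²
dA/dt = 2πr · dr/dt = 2π(20)(15) = 600π cm²/s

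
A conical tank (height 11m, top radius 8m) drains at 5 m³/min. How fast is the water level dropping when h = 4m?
605/(1024π) ≈ 0.1881 m/min

r/h = 8/11, so r = (8/11)h
V = (1/3)πr²h = (1/3)π((8/11)h)²h = (64/363)πh³
dV/dh = (64/121)πh²
dh/dt = (dV/dt)/(dV/dh) = -5/((64/121)π·4²) = -605/(1024π) m/min
The level is dropping at 605/(1024π) ≈ 0.1881 m/min.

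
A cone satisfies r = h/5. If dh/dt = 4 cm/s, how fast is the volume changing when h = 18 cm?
1296π/25 cm³/s

V = (1/3)π(h/5)²h = πh³/75
dV/dt = πh²/25 · 4
At h = 18: dV/dt = 1296π/25 cm³/s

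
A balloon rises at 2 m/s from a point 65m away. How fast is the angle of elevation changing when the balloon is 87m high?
0.011023 rad/s

tan(θ) = y/65
sec²(θ) · dθ/dt = (1/65) · dy/dt
dθ/dt = cos²(θ)/65 · 2 = 65/(65² + 87²) · 2
dθ/dt = 0.011023 rad/s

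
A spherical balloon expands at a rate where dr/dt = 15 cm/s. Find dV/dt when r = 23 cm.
31740π cm³/s

V = (4/3)πr³
dV/dt = dV/dr · dr/dt = 4πr² · 15
At r = 23: dV/dt = 31740π cm³/s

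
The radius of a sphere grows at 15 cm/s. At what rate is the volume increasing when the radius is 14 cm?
11760π cm³/s

V = (4/3)πr³
dV/dt = dV/dr · dr/dt = 4πr² · 15
At r = 14: dV/dt = 11760π cm³/s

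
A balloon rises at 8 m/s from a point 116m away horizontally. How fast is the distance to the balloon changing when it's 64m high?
128√1097/1097 ≈ 3.865 m/s

z² = 116² + y²
z = √(116² + 64²) = 4√1097
dz/dt = y/z · dy/dt = 64/(4√1097) · 8 = 128√1097/1097 ≈ 3.865 m/s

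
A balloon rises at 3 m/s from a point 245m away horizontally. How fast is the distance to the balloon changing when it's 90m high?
54√109/545 ≈ 1.034 m/s

z² = 245² + y²
z = √(245² + 90²) = 25√109
dz/dt = y/z · dy/dt = 90/(25√109) · 3 = 54√109/545 ≈ 1.034 m/s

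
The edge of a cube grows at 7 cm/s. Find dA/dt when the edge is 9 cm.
756 cm²/s

A = 6s²
dA/dt = 12s · ds/dt = 12·9·7 = 756 cm²/s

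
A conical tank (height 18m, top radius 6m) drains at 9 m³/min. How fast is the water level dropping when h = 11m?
81/(121π) ≈ 0.2131 m/min

r/h = 6/18, so r = (1/3)h
V = (1/3)πr²h = (1/3)π((1/3)h)²h = (1/27)πh³
dV/dh = (1/9)πh²
dh/dt = (dV/dt)/(dV/dh) = -9/((1/9)π·11²) = -81/(121π) m/min
The level is dropping at 81/(121π) ≈ 0.2131 m/min.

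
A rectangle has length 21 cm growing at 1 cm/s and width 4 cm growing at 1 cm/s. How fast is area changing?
25 cm²/s

A = lw
dA/dt = w·dl/dt + l·dw/dt = 4·1 + 21·1 = 25 cm²/s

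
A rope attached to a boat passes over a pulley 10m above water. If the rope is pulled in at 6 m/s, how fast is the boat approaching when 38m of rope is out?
19√21/14 ≈ 6.219 m/s

rope² = x² + 10²
x = √(38² - 10²) = 8√21
dx/dt = (rope/x) · d(rope)/dt = (38/(8√21)) · (-6) = -19√21/14 m/s
The boat approaches at 19√21/14 ≈ 6.219 m/s.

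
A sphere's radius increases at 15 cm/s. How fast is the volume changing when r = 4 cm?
960π cm³/s

V = (4/3)πr³
dV/dt = dV/dr · dr/dt = 4πr² · 15
At r = 4: dV/dt = 960π cm³/s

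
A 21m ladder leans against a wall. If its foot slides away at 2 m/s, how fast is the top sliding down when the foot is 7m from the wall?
√2/2 ≈ 0.7071 m/s

x² + y² = 21²
2x·dx/dt + 2y·dy/dt = 0
dy/dt = -x/y · dx/dt = -7/(14√2) · 2 = -√2/2 m/s
The top is descending at √2/2 ≈ 0.7071 m/s.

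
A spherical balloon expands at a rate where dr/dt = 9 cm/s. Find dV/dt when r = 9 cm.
2916π cm³/s

V = (4/3)πr³
dV/dt = dV/dr · dr/dt = 4πr² · 9
At r = 9: dV/dt = 2916π cm³/s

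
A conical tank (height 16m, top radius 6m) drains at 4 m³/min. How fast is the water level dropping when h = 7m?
256/(441π) ≈ 0.1848 m/min

r/h = 6/16, so r = (3/8)h
V = (1/3)πr²h = (1/3)π((3/8)h)²h = (3/64)πh³
dV/dh = (9/64)πh²
dh/dt = (dV/dt)/(dV/dh) = -4/((9/64)π·7²) = -256/(441π) m/min
The level is dropping at 256/(441π) ≈ 0.1848 m/min.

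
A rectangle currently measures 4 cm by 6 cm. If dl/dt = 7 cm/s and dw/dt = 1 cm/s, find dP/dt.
16 cm/s

P = 2(l + w)
dP/dt = 2(dl/dt + dw/dt) = 2(7 + 1) = 16 cm/s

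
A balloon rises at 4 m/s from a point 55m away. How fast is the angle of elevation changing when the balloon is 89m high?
0.020099 rad/s

tan(θ) = y/55
sec²(θ) · dθ/dt = (1/55) · dy/dt
dθ/dt = cos²(θ)/55 · 4 = 55/(55² + 89²) · 4
dθ/dt = 0.020099 rad/s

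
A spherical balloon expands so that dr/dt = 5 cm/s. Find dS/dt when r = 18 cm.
720π cm²/s

S = 4πr²
dS/dt = dS/dr · dr/dt = 8πr · 5
At r = 18: dS/dt = 720π cm²/s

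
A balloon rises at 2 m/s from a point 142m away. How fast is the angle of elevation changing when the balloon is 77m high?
0.010884 rad/s

tan(θ) = y/142
sec²(θ) · dθ/dt = (1/142) · dy/dt
dθ/dt = cos²(θ)/142 · 2 = 142/(142² + 77²) · 2
dθ/dt = 0.010884 rad/s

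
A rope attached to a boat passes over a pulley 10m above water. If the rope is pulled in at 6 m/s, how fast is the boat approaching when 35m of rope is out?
14√5/5 ≈ 6.261 m/s

rope² = x² + 10²
x = √(35² - 10²) = 15√5
dx/dt = (rope/x) · d(rope)/dt = (35/(15√5)) · (-6) = -14√5/5 m/s
The boat approaches at 14√5/5 ≈ 6.261 m/s.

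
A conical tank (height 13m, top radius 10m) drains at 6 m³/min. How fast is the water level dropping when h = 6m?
169/(600π) ≈ 0.08966 m/min

r/h = 10/13, so r = (10/13)h
V = (1/3)πr²h = (1/3)π((10/13)h)²h = (100/507)πh³
dV/dh = (100/169)πh²
dh/dt = (dV/dt)/(dV/dh) = -6/((100/169)π·6²) = -169/(600π) m/min
The level is dropping at 169/(600π) ≈ 0.08966 m/min.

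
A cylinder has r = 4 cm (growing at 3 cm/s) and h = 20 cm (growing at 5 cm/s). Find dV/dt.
560π cm³/s

V = πr²h
dV/dt = 2πrh·dr/dt + πr²·dh/dt
= 2π(4)(20)(3) + π(4)²(5)
= 560π cm³/s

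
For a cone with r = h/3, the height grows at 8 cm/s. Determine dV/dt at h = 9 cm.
72π cm³/s

V = (1/3)π(h/3)²h = πh³/27
dV/dt = πh²/9 · 8
At h = 9: dV/dt = 72π cm³/s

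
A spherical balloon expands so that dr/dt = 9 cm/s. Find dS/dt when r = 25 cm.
1800π cm²/s

S = 4πr²
dS/dt = dS/dr · dr/dt = 8πr · 9
At r = 25: dS/dt = 1800π cm²/s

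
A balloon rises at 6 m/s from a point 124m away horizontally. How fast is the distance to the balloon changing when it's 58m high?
174√4685/4685 ≈ 2.542 m/s

z² = 124² + y²
z = √(124² + 58²) = 2√4685
dz/dt = y/z · dy/dt = 58/(2√4685) · 6 = 174√4685/4685 ≈ 2.542 m/s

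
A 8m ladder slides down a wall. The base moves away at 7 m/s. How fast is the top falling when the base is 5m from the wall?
35√39/39 ≈ 5.604 m/s

x² + y² = 8²
2x·dx/dt + 2y·dy/dt = 0
dy/dt = -x/y · dx/dt = -5/√39 · 7 = -35√39/39 m/s
The top is descending at 35√39/39 ≈ 5.604 m/s.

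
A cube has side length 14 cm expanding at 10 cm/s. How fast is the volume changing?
5880 cm³/s

V = s³
dV/dt = 3s² · ds/dt = 3·14²·10 = 5880 cm³/s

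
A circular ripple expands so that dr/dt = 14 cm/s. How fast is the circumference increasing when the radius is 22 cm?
28π cm/s

C = 2πr
dC/dt = 2π · dr/dt = 2π · 14 = 28π cm/s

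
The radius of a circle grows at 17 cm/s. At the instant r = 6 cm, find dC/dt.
34π cm/s

C = 2πr
dC/dt = 2π · dr/dt = 2π · 17 = 34π cm/s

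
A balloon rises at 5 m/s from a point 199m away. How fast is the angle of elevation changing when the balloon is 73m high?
0.022146 rad/s

tan(θ) = y/199
sec²(θ) · dθ/dt = (1/199) · dy/dt
dθ/dt = cos²(θ)/199 · 5 = 199/(199² + 73²) · 5
dθ/dt = 0.022146 rad/s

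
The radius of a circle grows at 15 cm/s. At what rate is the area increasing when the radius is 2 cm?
60π cm²/s

A = πr²
dA/dt = 2πr · dr/dt = 2π(2)(15) = 60π cm²/s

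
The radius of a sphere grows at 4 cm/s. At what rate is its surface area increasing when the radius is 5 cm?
160π cm²/s

S = 4πr²
dS/dt = dS/dr · dr/dt = 8πr · 4
At r = 5: dS/dt = 160π cm²/s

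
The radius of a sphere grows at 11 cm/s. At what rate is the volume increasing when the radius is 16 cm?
11264π cm³/s

V = (4/3)πr³
dV/dt = dV/dr · dr/dt = 4πr² · 11
At r = 16: dV/dt = 11264π cm³/s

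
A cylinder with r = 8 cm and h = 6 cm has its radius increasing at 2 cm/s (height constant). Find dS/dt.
88π cm²/s

S = 2πrh + 2πr² (lateral + bases)
dS/dt = (2πh + 4πr)·dr/dt = (2π·6 + 4π·8)·2
= 88π cm²/s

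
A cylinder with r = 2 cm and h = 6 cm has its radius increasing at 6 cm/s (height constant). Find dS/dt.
120π cm²/s

S = 2πrh + 2πr² (lateral + bases)
dS/dt = (2πh + 4πr)·dr/dt = (2π·6 + 4π·2)·6
= 120π cm²/s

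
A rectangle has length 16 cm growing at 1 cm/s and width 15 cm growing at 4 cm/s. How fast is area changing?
79 cm²/s

A = lw
dA/dt = w·dl/dt + l·dw/dt = 15·1 + 16·4 = 79 cm²/s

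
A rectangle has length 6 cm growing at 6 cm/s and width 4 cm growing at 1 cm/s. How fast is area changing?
30 cm²/s

A = lw
dA/dt = w·dl/dt + l·dw/dt = 4·6 + 6·1 = 30 cm²/s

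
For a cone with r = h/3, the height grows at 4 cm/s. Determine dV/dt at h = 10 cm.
400π/9 cm³/s

V = (1/3)π(h/3)²h = πh³/27
dV/dt = πh²/9 · 4
At h = 10: dV/dt = 400π/9 cm³/s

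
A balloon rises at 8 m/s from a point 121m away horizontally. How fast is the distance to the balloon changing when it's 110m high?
80√221/221 ≈ 5.381 m/s

z² = 121² + y²
z = √(121² + 110²) = 11√221
dz/dt = y/z · dy/dt = 110/(11√221) · 8 = 80√221/221 ≈ 5.381 m/s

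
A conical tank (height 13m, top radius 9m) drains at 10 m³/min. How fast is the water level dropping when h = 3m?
1690/(729π) ≈ 0.7379 m/min

r/h = 9/13, so r = (9/13)h
V = (1/3)πr²h = (1/3)π((9/13)h)²h = (27/169)πh³
dV/dh = (81/169)πh²
dh/dt = (dV/dt)/(dV/dh) = -10/((81/169)π·3²) = -1690/(729π) m/min
The level is dropping at 1690/(729π) ≈ 0.7379 m/min.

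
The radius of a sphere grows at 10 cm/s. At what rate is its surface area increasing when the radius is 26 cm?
2080π cm²/s

S = 4πr²
dS/dt = dS/dr · dr/dt = 8πr · 10
At r = 26: dS/dt = 2080π cm²/s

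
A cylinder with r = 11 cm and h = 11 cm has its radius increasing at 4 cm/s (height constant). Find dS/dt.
264π cm²/s

S = 2πrh + 2πr² (lateral + bases)
dS/dt = (2πh + 4πr)·dr/dt = (2π·11 + 4π·11)·4
= 264π cm²/s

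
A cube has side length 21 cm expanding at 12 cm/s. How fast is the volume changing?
15876 cm³/s

V = s³
dV/dt = 3s² · ds/dt = 3·21²·12 = 15876 cm³/s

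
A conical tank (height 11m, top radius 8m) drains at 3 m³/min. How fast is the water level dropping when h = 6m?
121/(768π) ≈ 0.05015 m/min

r/h = 8/11, so r = (8/11)h
V = (1/3)πr²h = (1/3)π((8/11)h)²h = (64/363)πh³
dV/dh = (64/121)πh²
dh/dt = (dV/dt)/(dV/dh) = -3/((64/121)π·6²) = -121/(768π) m/min
The level is dropping at 121/(768π) ≈ 0.05015 m/min.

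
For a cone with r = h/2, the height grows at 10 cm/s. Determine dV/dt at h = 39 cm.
7605π/2 cm³/s

V = (1/3)π(h/2)²h = πh³/12
dV/dt = πh²/4 · 10
At h = 39: dV/dt = 7605π/2 cm³/s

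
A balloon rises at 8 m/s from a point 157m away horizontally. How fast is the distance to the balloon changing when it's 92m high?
736√33113/33113 ≈ 4.045 m/s

z² = 157² + y²
z = √(157² + 92²) = √33113
dz/dt = y/z · dy/dt = 92/√33113 · 8 = 736√33113/33113 ≈ 4.045 m/s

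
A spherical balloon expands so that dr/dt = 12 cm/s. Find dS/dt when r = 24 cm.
2304π cm²/s

S = 4πr²
dS/dt = dS/dr · dr/dt = 8πr · 12
At r = 24: dS/dt = 2304π cm²/s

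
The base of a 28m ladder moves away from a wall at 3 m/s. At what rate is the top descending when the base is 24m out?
18√13/13 ≈ 4.992 m/s

x² + y² = 28²
2x·dx/dt + 2y·dy/dt = 0
dy/dt = -x/y · dx/dt = -24/(4√13) · 3 = -18√13/13 m/s
The top is descending at 18√13/13 ≈ 4.992 m/s.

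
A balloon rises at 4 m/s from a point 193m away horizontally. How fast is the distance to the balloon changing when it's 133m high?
266√54938/27469 ≈ 2.27 m/s

z² = 193² + y²
z = √(193² + 133²) = √54938
dz/dt = y/z · dy/dt = 133/√54938 · 4 = 266√54938/27469 ≈ 2.27 m/s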